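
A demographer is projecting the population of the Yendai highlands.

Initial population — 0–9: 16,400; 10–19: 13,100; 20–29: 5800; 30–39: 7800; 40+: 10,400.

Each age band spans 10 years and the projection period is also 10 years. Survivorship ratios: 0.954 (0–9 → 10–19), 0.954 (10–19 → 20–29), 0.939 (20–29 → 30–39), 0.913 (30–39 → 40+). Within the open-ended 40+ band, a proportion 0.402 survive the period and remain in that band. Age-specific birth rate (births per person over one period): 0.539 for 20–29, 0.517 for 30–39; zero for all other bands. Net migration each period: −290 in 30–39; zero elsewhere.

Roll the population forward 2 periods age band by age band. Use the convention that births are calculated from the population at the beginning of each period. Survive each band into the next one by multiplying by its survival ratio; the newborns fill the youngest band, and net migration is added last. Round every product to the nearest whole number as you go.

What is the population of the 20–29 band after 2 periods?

Period 1.
Births: 5800 × 0.539 = 3126  |  7800 × 0.517 = 4033 → 7159
10–19: 16400 × 0.954 = 15646
20–29: 13100 × 0.954 = 12497
30–39: 5800 × 0.939 = 5446
40+: 7800 × 0.913 + 10400 × 0.402 = 7121 + 4181 = 11302
Net migration: 30–39 − 290 → 5156
→ [7159, 15646, 12497, 5156, 11302]
Period 2.
Births: 12497 × 0.539 = 6736  |  5156 × 0.517 = 2666 → 9402
10–19: 7159 × 0.954 = 6830
20–29: 15646 × 0.954 = 14926
30–39: 12497 × 0.939 = 11735
40+: 5156 × 0.913 + 11302 × 0.402 = 4707 + 4543 = 9250
Net migration: 30–39 − 290 → 11445
→ [9402, 6830, 14926, 11445, 9250]

14926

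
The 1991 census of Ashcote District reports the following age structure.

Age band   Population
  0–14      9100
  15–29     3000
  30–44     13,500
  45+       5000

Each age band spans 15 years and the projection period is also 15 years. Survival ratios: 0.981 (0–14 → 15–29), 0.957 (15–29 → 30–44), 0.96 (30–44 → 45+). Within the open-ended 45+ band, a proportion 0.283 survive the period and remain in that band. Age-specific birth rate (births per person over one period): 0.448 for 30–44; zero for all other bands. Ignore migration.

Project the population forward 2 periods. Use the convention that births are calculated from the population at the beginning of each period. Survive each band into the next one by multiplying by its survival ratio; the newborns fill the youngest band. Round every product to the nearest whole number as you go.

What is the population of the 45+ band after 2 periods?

Period 1:
Births: 13500 × 0.448 = 6048
15–29: 9100 × 0.981 = 8927
30–44: 3000 × 0.957 = 2871
45+: 13500 × 0.96 + 5000 × 0.283 = 12960 + 1415 = 14375
→ [6048, 8927, 2871, 14375]
Period 2:
Births: 2871 × 0.448 = 1286
15–29: 6048 × 0.981 = 5933
30–44: 8927 × 0.957 = 8543
45+: 2871 × 0.96 + 14375 × 0.283 = 2756 + 4068 = 6824
→ [1286, 5933, 8543, 6824]

6824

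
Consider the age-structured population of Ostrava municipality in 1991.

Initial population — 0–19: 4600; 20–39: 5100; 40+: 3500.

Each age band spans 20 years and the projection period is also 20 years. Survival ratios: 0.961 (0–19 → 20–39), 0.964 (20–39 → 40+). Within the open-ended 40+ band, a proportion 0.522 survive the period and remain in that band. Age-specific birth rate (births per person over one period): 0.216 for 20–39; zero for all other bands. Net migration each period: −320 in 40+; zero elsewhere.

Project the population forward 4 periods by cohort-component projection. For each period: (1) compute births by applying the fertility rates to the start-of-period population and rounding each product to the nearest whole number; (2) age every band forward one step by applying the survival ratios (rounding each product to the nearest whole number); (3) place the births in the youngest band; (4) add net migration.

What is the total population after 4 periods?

Call the bands 1 to 3, youngest first.
Period 1:
Births: 5100 * 0.216 = 1102
Band 2: 4600 * 0.961 = 4421
Band 3: 5100 * 0.964 + 3500 * 0.522 = 4916 + 1827 = 6743
Net migration: Band 3 − 320 → 6423
→ [1102, 4421, 6423]
Period 2:
Births: 4421 * 0.216 = 955
Band 2: 1102 * 0.961 = 1059
Band 3: 4421 * 0.964 + 6423 * 0.522 = 4262 + 3353 = 7615
Net migration: Band 3 − 320 → 7295
→ [955, 1059, 7295]
Period 3:
Births: 1059 * 0.216 = 229
Band 2: 955 * 0.961 = 918
Band 3: 1059 * 0.964 + 7295 * 0.522 = 1021 + 3808 = 4829
Net migration: Band 3 − 320 → 4509
→ [229, 918, 4509]
Period 4:
Births: 918 * 0.216 = 198
Band 2: 229 * 0.961 = 220
Band 3: 918 * 0.964 + 4509 * 0.522 = 885 + 2354 = 3239
Net migration: Band 3 − 320 → 2919
→ [198, 220, 2919]
Total after period 4: 198 + 220 + 2919 = 3337

3337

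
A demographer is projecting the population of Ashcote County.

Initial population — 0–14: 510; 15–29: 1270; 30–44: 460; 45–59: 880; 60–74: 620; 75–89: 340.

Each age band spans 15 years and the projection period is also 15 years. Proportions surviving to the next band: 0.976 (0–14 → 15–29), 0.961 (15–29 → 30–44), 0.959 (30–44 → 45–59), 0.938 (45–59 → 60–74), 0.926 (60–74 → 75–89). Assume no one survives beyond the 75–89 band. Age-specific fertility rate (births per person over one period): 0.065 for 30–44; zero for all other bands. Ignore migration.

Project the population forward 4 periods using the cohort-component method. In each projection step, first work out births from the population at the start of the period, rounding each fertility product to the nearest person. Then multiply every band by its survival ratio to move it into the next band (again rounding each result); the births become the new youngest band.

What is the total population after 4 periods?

1580

Period 1:
Births: 460 × 0.065 = 30
15–29: 510 × 0.976 = 498
30–44: 1270 × 0.961 = 1220
45–59: 460 × 0.959 = 441
60–74: 880 × 0.938 = 825
75–89: 620 × 0.926 = 574
Population now: 0–14=30, 15–29=498, 30–44=1220, 45–59=441, 60–74=825, 75–89=574
Period 2:
Births: 1220 × 0.065 = 79
15–29: 30 × 0.976 = 29
30–44: 498 × 0.961 = 479
45–59: 1220 × 0.959 = 1170
60–74: 441 × 0.938 = 414
75–89: 825 × 0.926 = 764
Population now: 0–14=79, 15–29=29, 30–44=479, 45–59=1170, 60–74=414, 75–89=764
Period 3:
Births: 479 × 0.065 = 31
15–29: 79 × 0.976 = 77
30–44: 29 × 0.961 = 28
45–59: 479 × 0.959 = 459
60–74: 1170 × 0.938 = 1097
75–89: 414 × 0.926 = 383
Population now: 0–14=31, 15–29=77, 30–44=28, 45–59=459, 60–74=1097, 75–89=383
Period 4:
Births: 28 × 0.065 = 2
15–29: 31 × 0.976 = 30
30–44: 77 × 0.961 = 74
45–59: 28 × 0.959 = 27
60–74: 459 × 0.938 = 431
75–89: 1097 × 0.926 = 1016
Population now: 0–14=2, 15–29=30, 30–44=74, 45–59=27, 60–74=431, 75–89=1016
Total after period 4: 2 + 30 + 74 + 27 + 431 + 1016 = 1580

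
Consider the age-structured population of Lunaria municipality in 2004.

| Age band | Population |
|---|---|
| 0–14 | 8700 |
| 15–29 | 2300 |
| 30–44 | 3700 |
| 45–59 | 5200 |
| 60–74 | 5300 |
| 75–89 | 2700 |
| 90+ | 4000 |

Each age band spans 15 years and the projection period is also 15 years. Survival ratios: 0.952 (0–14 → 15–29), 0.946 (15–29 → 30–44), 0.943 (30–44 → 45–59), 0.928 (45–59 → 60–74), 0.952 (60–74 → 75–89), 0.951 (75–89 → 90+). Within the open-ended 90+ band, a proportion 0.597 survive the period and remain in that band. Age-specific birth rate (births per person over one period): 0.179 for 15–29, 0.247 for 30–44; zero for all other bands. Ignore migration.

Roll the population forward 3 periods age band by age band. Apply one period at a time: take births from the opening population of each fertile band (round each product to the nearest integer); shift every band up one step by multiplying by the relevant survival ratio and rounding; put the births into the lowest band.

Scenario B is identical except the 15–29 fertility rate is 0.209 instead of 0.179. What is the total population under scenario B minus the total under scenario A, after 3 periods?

351

Call the groups 1 to 7, youngest first.
Period 1.
Births: 2300 * 0.179 = 412, 3700 * 0.247 = 914 ⇒ total 1326
Group 2: 8700 * 0.952 = 8282
Group 3: 2300 * 0.946 = 2176
Group 4: 3700 * 0.943 = 3489
Group 5: 5200 * 0.928 = 4826
Group 6: 5300 * 0.952 = 5046
Group 7: 2700 * 0.951 + 4000 * 0.597 = 2568 + 2388 = 4956
Population now: 0–14=1326, 15–29=8282, 30–44=2176, 45–59=3489, 60–74=4826, 75–89=5046, 90+=4956
Period 2.
Births: 8282 * 0.179 = 1482, 2176 * 0.247 = 537 ⇒ total 2019
Group 2: 1326 * 0.952 = 1262
Group 3: 8282 * 0.946 = 7835
Group 4: 2176 * 0.943 = 2052
Group 5: 3489 * 0.928 = 3238
Group 6: 4826 * 0.952 = 4594
Group 7: 5046 * 0.951 + 4956 * 0.597 = 4799 + 2959 = 7758
Population now: 0–14=2019, 15–29=1262, 30–44=7835, 45–59=2052, 60–74=3238, 75–89=4594, 90+=7758
Period 3.
Births: 1262 * 0.179 = 226, 7835 * 0.247 = 1935 ⇒ total 2161
Group 2: 2019 * 0.952 = 1922
Group 3: 1262 * 0.946 = 1194
Group 4: 7835 * 0.943 = 7388
Group 5: 2052 * 0.928 = 1904
Group 6: 3238 * 0.952 = 3083
Group 7: 4594 * 0.951 + 7758 * 0.597 = 4369 + 4632 = 9001
Population now: 0–14=2161, 15–29=1922, 30–44=1194, 45–59=7388, 60–74=1904, 75–89=3083, 90+=9001
Scenario A total after 3 periods: 26653
Scenario B projection —
Period 1.
Births: 2300 * 0.209 = 481, 3700 * 0.247 = 914 ⇒ total 1395
Group 2: 8700 * 0.952 = 8282
Group 3: 2300 * 0.946 = 2176
Group 4: 3700 * 0.943 = 3489
Group 5: 5200 * 0.928 = 4826
Group 6: 5300 * 0.952 = 5046
Group 7: 2700 * 0.951 + 4000 * 0.597 = 2568 + 2388 = 4956
Population now: 0–14=1395, 15–29=8282, 30–44=2176, 45–59=3489, 60–74=4826, 75–89=5046, 90+=4956
Period 2.
Births: 8282 * 0.209 = 1731, 2176 * 0.247 = 537 ⇒ total 2268
Group 2: 1395 * 0.952 = 1328
Group 3: 8282 * 0.946 = 7835
Group 4: 2176 * 0.943 = 2052
Group 5: 3489 * 0.928 = 3238
Group 6: 4826 * 0.952 = 4594
Group 7: 5046 * 0.951 + 4956 * 0.597 = 4799 + 2959 = 7758
Population now: 0–14=2268, 15–29=1328, 30–44=7835, 45–59=2052, 60–74=3238, 75–89=4594, 90+=7758
Period 3.
Births: 1328 * 0.209 = 278, 7835 * 0.247 = 1935 ⇒ total 2213
Group 2: 2268 * 0.952 = 2159
Group 3: 1328 * 0.946 = 1256
Group 4: 7835 * 0.943 = 7388
Group 5: 2052 * 0.928 = 1904
Group 6: 3238 * 0.952 = 3083
Group 7: 4594 * 0.951 + 7758 * 0.597 = 4369 + 4632 = 9001
Population now: 0–14=2213, 15–29=2159, 30–44=1256, 45–59=7388, 60–74=1904, 75–89=3083, 90+=9001
Scenario B total after 3 periods: 27004
Difference B − A = 27004 − 26653 = 351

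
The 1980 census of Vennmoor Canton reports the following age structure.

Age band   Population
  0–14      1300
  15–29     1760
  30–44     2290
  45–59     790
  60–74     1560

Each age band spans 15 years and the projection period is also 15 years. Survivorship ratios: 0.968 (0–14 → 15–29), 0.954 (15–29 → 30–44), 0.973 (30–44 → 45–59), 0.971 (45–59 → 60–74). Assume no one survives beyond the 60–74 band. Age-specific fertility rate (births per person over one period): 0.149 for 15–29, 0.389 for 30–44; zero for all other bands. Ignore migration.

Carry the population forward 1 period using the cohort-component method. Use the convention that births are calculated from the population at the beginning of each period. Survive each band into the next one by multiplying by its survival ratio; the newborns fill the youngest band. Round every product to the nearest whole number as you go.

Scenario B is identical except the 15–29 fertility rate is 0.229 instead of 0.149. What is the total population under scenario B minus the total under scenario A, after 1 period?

— Period 1 —
Births: 1760 × 0.149 = 262  |  2290 × 0.389 = 891 — total 1153
15–29: 1300 × 0.968 = 1258
30–44: 1760 × 0.954 = 1679
45–59: 2290 × 0.973 = 2228
60–74: 790 × 0.971 = 767
Population now: 0–14=1153, 15–29=1258, 30–44=1679, 45–59=2228, 60–74=767
Scenario A total after 1 period: 7085
Scenario B projection —
— Period 1 —
Births: 1760 × 0.229 = 403  |  2290 × 0.389 = 891 — total 1294
15–29: 1300 × 0.968 = 1258
30–44: 1760 × 0.954 = 1679
45–59: 2290 × 0.973 = 2228
60–74: 790 × 0.971 = 767
Population now: 0–14=1294, 15–29=1258, 30–44=1679, 45–59=2228, 60–74=767
Scenario B total after 1 period: 7226
Difference B − A = 7226 − 7085 = 141

141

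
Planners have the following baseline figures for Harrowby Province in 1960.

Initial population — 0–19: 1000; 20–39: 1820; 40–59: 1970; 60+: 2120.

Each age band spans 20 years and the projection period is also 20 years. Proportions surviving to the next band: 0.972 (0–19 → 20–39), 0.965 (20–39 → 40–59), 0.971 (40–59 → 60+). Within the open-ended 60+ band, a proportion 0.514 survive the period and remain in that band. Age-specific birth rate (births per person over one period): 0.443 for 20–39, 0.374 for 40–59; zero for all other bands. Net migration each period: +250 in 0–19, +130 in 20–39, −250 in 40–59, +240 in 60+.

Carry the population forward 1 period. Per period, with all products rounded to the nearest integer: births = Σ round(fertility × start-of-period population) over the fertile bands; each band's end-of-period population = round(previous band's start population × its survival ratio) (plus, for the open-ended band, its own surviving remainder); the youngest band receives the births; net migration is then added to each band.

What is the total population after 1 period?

7644

Period 1:
Births: 1820 × 0.443 = 806 ; 1970 × 0.374 = 737 ⇒ total 1543
20–39: 1000 × 0.972 = 972
40–59: 1820 × 0.965 = 1756
60+: 1970 × 0.971 + 2120 × 0.514 = 1913 + 1090 = 3003
Net migration: 0–19 + 250 → 1793; 20–39 + 130 → 1102; 40–59 − 250 → 1506; 60+ + 240 → 3243
End of period: [1793, 1102, 1506, 3243]
Total after period 1: 1793 + 1102 + 1506 + 3243 = 7644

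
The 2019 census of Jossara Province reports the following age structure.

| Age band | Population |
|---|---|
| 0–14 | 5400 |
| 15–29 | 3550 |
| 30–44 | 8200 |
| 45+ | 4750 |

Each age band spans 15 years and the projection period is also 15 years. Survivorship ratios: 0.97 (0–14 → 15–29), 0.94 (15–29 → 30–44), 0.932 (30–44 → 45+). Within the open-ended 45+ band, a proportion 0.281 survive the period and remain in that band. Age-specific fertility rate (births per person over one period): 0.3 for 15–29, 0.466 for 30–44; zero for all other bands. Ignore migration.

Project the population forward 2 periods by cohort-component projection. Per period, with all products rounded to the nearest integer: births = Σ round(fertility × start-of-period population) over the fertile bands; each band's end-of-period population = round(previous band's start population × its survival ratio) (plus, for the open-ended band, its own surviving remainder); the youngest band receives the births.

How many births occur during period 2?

3126

Let band 1 be 0–14 through band 4 = 45+.
Period 1:
Births: 3550 × 0.3 = 1065  |  8200 × 0.466 = 3821 — total 4886
Band 2: 5400 × 0.97 = 5238
Band 3: 3550 × 0.94 = 3337
Band 4: 8200 × 0.932 + 4750 × 0.281 = 7642 + 1335 = 8977
Population now: 0–14=4886, 15–29=5238, 30–44=3337, 45+=8977
Period 2:
Births: 5238 × 0.3 = 1571  |  3337 × 0.466 = 1555 — total 3126
Band 2: 4886 × 0.97 = 4739
Band 3: 5238 × 0.94 = 4924
Band 4: 3337 × 0.932 + 8977 × 0.281 = 3110 + 2523 = 5633
Population now: 0–14=3126, 15–29=4739, 30–44=4924, 45+=5633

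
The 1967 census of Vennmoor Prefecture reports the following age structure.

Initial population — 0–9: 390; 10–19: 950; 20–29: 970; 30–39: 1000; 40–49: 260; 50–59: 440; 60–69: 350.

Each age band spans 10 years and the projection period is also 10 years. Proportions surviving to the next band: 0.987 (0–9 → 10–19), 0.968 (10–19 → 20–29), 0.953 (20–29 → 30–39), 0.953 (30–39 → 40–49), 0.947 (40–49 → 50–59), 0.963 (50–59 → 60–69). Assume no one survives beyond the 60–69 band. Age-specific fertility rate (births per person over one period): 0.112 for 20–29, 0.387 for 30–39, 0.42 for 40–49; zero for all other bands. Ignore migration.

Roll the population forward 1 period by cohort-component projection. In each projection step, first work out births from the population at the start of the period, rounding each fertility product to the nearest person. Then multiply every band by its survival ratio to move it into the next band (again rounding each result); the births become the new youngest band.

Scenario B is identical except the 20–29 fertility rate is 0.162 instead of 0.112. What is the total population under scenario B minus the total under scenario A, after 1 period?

Numbering the bands 1..7 from youngest to oldest:
Period 1.
Births: 970 * 0.112 = 109  |  1000 * 0.387 = 387  |  260 * 0.42 = 109 ⇒ total 605
Band 2: 390 * 0.987 = 385
Band 3: 950 * 0.968 = 920
Band 4: 970 * 0.953 = 924
Band 5: 1000 * 0.953 = 953
Band 6: 260 * 0.947 = 246
Band 7: 440 * 0.963 = 424
→ [605, 385, 920, 924, 953, 246, 424]
Scenario A total after 1 period: 4457
Scenario B projection —
Period 1.
Births: 970 * 0.162 = 157  |  1000 * 0.387 = 387  |  260 * 0.42 = 109 ⇒ total 653
Band 2: 390 * 0.987 = 385
Band 3: 950 * 0.968 = 920
Band 4: 970 * 0.953 = 924
Band 5: 1000 * 0.953 = 953
Band 6: 260 * 0.947 = 246
Band 7: 440 * 0.963 = 424
→ [653, 385, 920, 924, 953, 246, 424]
Scenario B total after 1 period: 4505
Difference B − A = 4505 − 4457 = 48

48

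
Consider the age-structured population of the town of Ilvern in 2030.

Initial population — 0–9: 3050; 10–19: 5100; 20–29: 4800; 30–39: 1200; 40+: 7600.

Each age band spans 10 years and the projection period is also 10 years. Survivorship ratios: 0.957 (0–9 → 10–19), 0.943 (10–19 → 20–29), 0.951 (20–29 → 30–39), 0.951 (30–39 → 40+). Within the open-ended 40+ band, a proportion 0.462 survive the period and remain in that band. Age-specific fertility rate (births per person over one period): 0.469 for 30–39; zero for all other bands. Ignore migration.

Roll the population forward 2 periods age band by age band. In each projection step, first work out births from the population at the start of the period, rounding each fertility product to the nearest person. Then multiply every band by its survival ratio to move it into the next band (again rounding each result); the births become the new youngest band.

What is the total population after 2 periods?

16496

[period 1]
Births: 1200 * 0.469 = 563
10–19: 3050 * 0.957 = 2919
20–29: 5100 * 0.943 = 4809
30–39: 4800 * 0.951 = 4565
40+: 1200 * 0.951 + 7600 * 0.462 = 1141 + 3511 = 4652
Population now: 0–9=563, 10–19=2919, 20–29=4809, 30–39=4565, 40+=4652
[period 2]
Births: 4565 * 0.469 = 2141
10–19: 563 * 0.957 = 539
20–29: 2919 * 0.943 = 2753
30–39: 4809 * 0.951 = 4573
40+: 4565 * 0.951 + 4652 * 0.462 = 4341 + 2149 = 6490
Population now: 0–9=2141, 10–19=539, 20–29=2753, 30–39=4573, 40+=6490
Total after period 2: 2141 + 539 + 2753 + 4573 + 6490 = 16496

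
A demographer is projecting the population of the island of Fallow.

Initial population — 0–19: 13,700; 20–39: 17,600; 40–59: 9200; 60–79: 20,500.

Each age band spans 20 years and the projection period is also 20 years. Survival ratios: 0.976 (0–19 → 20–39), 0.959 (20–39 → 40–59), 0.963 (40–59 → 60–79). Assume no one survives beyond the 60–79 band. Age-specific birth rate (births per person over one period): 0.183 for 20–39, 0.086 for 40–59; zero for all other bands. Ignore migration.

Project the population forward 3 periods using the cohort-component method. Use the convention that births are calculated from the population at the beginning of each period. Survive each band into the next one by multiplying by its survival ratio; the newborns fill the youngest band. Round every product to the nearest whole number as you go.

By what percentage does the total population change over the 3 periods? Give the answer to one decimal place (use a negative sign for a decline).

[period 1]
Births: 17600 × 0.183 = 3221, 9200 × 0.086 = 791 — total 4012
20–39: 13700 × 0.976 = 13371
40–59: 17600 × 0.959 = 16878
60–79: 9200 × 0.963 = 8860
→ [4012, 13371, 16878, 8860]
[period 2]
Births: 13371 × 0.183 = 2447, 16878 × 0.086 = 1452 — total 3899
20–39: 4012 × 0.976 = 3916
40–59: 13371 × 0.959 = 12823
60–79: 16878 × 0.963 = 16254
→ [3899, 3916, 12823, 16254]
[period 3]
Births: 3916 × 0.183 = 717, 12823 × 0.086 = 1103 — total 1820
20–39: 3899 × 0.976 = 3805
40–59: 3916 × 0.959 = 3755
60–79: 12823 × 0.963 = 12349
→ [1820, 3805, 3755, 12349]
Total: 61000 → 21729; change = -39271; percentage change = -64.4%

-64.4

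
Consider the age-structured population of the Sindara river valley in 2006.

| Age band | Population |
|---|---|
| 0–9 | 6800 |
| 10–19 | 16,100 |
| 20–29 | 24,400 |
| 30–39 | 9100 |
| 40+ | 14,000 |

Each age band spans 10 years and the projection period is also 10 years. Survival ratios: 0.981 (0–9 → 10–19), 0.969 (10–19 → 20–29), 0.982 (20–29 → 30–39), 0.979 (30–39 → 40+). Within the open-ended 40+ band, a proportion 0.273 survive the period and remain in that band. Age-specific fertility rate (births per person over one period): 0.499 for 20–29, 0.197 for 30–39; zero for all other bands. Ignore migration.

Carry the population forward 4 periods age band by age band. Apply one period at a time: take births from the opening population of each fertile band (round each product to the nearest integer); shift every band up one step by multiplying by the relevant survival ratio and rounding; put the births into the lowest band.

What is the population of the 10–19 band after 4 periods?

6125

Period 1.
Births: 24400 * 0.499 = 12176  |  9100 * 0.197 = 1793 — total 13969
10–19: 6800 * 0.981 = 6671
20–29: 16100 * 0.969 = 15601
30–39: 24400 * 0.982 = 23961
40+: 9100 * 0.979 + 14000 * 0.273 = 8909 + 3822 = 12731
→ [13969, 6671, 15601, 23961, 12731]
Period 2.
Births: 15601 * 0.499 = 7785  |  23961 * 0.197 = 4720 — total 12505
10–19: 13969 * 0.981 = 13704
20–29: 6671 * 0.969 = 6464
30–39: 15601 * 0.982 = 15320
40+: 23961 * 0.979 + 12731 * 0.273 = 23458 + 3476 = 26934
→ [12505, 13704, 6464, 15320, 26934]
Period 3.
Births: 6464 * 0.499 = 3226  |  15320 * 0.197 = 3018 — total 6244
10–19: 12505 * 0.981 = 12267
20–29: 13704 * 0.969 = 13279
30–39: 6464 * 0.982 = 6348
40+: 15320 * 0.979 + 26934 * 0.273 = 14998 + 7353 = 22351
→ [6244, 12267, 13279, 6348, 22351]
Period 4.
Births: 13279 * 0.499 = 6626  |  6348 * 0.197 = 1251 — total 7877
10–19: 6244 * 0.981 = 6125
20–29: 12267 * 0.969 = 11887
30–39: 13279 * 0.982 = 13040
40+: 6348 * 0.979 + 22351 * 0.273 = 6215 + 6102 = 12317
→ [7877, 6125, 11887, 13040, 12317]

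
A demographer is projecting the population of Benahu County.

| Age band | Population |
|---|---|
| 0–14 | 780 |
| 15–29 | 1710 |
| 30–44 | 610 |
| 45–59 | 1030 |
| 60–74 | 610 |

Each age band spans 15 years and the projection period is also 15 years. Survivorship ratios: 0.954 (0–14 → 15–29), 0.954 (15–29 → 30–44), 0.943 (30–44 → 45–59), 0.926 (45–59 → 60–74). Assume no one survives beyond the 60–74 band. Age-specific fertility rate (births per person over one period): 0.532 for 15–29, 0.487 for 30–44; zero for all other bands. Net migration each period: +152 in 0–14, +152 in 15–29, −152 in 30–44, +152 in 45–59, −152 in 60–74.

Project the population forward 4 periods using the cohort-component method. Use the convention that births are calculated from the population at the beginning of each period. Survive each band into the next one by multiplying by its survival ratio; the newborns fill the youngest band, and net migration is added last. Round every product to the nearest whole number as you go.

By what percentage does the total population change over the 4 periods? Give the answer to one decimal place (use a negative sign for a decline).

26.8

— Period 1 —
Births: 1710 * 0.532 = 910  |  610 * 0.487 = 297 → total 1207
15–29: 780 * 0.954 = 744
30–44: 1710 * 0.954 = 1631
45–59: 610 * 0.943 = 575
60–74: 1030 * 0.926 = 954
Net migration: 0–14 + 152 → 1359; 15–29 + 152 → 896; 30–44 − 152 → 1479; 45–59 + 152 → 727; 60–74 − 152 → 802
End of period: [1359, 896, 1479, 727, 802]
— Period 2 —
Births: 896 * 0.532 = 477  |  1479 * 0.487 = 720 → total 1197
15–29: 1359 * 0.954 = 1296
30–44: 896 * 0.954 = 855
45–59: 1479 * 0.943 = 1395
60–74: 727 * 0.926 = 673
Net migration: 0–14 + 152 → 1349; 15–29 + 152 → 1448; 30–44 − 152 → 703; 45–59 + 152 → 1547; 60–74 − 152 → 521
End of period: [1349, 1448, 703, 1547, 521]
— Period 3 —
Births: 1448 * 0.532 = 770  |  703 * 0.487 = 342 → total 1112
15–29: 1349 * 0.954 = 1287
30–44: 1448 * 0.954 = 1381
45–59: 703 * 0.943 = 663
60–74: 1547 * 0.926 = 1433
Net migration: 0–14 + 152 → 1264; 15–29 + 152 → 1439; 30–44 − 152 → 1229; 45–59 + 152 → 815; 60–74 − 152 → 1281
End of period: [1264, 1439, 1229, 815, 1281]
— Period 4 —
Births: 1439 * 0.532 = 766  |  1229 * 0.487 = 599 → total 1365
15–29: 1264 * 0.954 = 1206
30–44: 1439 * 0.954 = 1373
45–59: 1229 * 0.943 = 1159
60–74: 815 * 0.926 = 755
Net migration: 0–14 + 152 → 1517; 15–29 + 152 → 1358; 30–44 − 152 → 1221; 45–59 + 152 → 1311; 60–74 − 152 → 603
End of period: [1517, 1358, 1221, 1311, 603]
Total: 4740 → 6010; change = 1270; percentage change = 26.8%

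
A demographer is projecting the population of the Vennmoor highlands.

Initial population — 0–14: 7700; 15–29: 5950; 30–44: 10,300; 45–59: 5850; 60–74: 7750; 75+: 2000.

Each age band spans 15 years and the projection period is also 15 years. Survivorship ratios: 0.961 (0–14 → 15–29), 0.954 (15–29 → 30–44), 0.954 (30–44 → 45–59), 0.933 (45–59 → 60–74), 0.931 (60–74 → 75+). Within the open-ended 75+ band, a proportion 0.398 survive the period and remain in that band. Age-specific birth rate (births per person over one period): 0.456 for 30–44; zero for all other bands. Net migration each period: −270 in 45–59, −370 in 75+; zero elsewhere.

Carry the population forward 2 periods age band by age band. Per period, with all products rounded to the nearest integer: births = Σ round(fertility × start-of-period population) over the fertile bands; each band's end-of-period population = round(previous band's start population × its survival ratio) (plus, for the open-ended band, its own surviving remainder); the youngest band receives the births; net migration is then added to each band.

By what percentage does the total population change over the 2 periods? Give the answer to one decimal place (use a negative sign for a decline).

-9.0

Call the groups 1 to 6, youngest first.
Period 1.
Births: 10300 * 0.456 = 4697
Group 2: 7700 * 0.961 = 7400
Group 3: 5950 * 0.954 = 5676
Group 4: 10300 * 0.954 = 9826
Group 5: 5850 * 0.933 = 5458
Group 6: 7750 * 0.931 + 2000 * 0.398 = 7215 + 796 = 8011
Net migration: Group 4 − 270 → 9556; Group 6 − 370 → 7641
→ [4697, 7400, 5676, 9556, 5458, 7641]
Period 2.
Births: 5676 * 0.456 = 2588
Group 2: 4697 * 0.961 = 4514
Group 3: 7400 * 0.954 = 7060
Group 4: 5676 * 0.954 = 5415
Group 5: 9556 * 0.933 = 8916
Group 6: 5458 * 0.931 + 7641 * 0.398 = 5081 + 3041 = 8122
Net migration: Group 4 − 270 → 5145; Group 6 − 370 → 7752
→ [2588, 4514, 7060, 5145, 8916, 7752]
Total: 39550 → 35975; change = -3575; percentage change = -9.0%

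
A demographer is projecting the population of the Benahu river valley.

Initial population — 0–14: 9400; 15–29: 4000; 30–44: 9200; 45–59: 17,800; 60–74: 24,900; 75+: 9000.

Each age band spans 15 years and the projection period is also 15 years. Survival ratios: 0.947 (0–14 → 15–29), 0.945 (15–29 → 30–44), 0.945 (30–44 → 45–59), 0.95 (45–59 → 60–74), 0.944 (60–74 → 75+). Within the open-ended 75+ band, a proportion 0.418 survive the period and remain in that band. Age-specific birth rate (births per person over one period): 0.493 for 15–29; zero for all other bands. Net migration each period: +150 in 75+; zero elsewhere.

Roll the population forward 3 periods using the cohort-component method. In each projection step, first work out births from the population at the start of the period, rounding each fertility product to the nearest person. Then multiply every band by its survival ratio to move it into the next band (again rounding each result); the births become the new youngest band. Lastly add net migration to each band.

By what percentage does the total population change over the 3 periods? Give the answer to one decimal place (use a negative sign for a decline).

-49.3

(Bands numbered youngest = 1 to oldest = 6.)
[period 1]
Births: 4000 × 0.493 = 1972
Band 2: 9400 × 0.947 = 8902
Band 3: 4000 × 0.945 = 3780
Band 4: 9200 × 0.945 = 8694
Band 5: 17800 × 0.95 = 16910
Band 6: 24900 × 0.944 + 9000 × 0.418 = 23506 + 3762 = 27268
Net migration: Band 6 + 150 → 27418
→ [1972, 8902, 3780, 8694, 16910, 27418]
[period 2]
Births: 8902 × 0.493 = 4389
Band 2: 1972 × 0.947 = 1867
Band 3: 8902 × 0.945 = 8412
Band 4: 3780 × 0.945 = 3572
Band 5: 8694 × 0.95 = 8259
Band 6: 16910 × 0.944 + 27418 × 0.418 = 15963 + 11461 = 27424
Net migration: Band 6 + 150 → 27574
→ [4389, 1867, 8412, 3572, 8259, 27574]
[period 3]
Births: 1867 × 0.493 = 920
Band 2: 4389 × 0.947 = 4156
Band 3: 1867 × 0.945 = 1764
Band 4: 8412 × 0.945 = 7949
Band 5: 3572 × 0.95 = 3393
Band 6: 8259 × 0.944 + 27574 × 0.418 = 7796 + 11526 = 19322
Net migration: Band 6 + 150 → 19472
→ [920, 4156, 1764, 7949, 3393, 19472]
Total: 74300 → 37654; change = -36646; percentage change = -49.3%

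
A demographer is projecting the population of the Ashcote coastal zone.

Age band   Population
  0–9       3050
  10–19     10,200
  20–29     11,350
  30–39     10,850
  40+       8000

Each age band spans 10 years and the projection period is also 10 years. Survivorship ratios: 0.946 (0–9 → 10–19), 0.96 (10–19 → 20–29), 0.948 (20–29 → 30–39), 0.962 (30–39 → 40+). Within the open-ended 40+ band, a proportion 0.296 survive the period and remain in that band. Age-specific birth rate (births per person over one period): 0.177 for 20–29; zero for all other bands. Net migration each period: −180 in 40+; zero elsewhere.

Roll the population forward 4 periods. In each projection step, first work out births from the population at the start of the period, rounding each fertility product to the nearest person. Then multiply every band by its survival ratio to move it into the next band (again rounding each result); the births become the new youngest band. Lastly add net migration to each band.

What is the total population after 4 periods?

10245

Period 1:
Births: 11350 × 0.177 = 2009
10–19: 3050 × 0.946 = 2885
20–29: 10200 × 0.96 = 9792
30–39: 11350 × 0.948 = 10760
40+: 10850 × 0.962 + 8000 × 0.296 = 10438 + 2368 = 12806
Net migration: 40+ − 180 → 12626
→ [2009, 2885, 9792, 10760, 12626]
Period 2:
Births: 9792 × 0.177 = 1733
10–19: 2009 × 0.946 = 1901
20–29: 2885 × 0.96 = 2770
30–39: 9792 × 0.948 = 9283
40+: 10760 × 0.962 + 12626 × 0.296 = 10351 + 3737 = 14088
Net migration: 40+ − 180 → 13908
→ [1733, 1901, 2770, 9283, 13908]
Period 3:
Births: 2770 × 0.177 = 490
10–19: 1733 × 0.946 = 1639
20–29: 1901 × 0.96 = 1825
30–39: 2770 × 0.948 = 2626
40+: 9283 × 0.962 + 13908 × 0.296 = 8930 + 4117 = 13047
Net migration: 40+ − 180 → 12867
→ [490, 1639, 1825, 2626, 12867]
Period 4:
Births: 1825 × 0.177 = 323
10–19: 490 × 0.946 = 464
20–29: 1639 × 0.96 = 1573
30–39: 1825 × 0.948 = 1730
40+: 2626 × 0.962 + 12867 × 0.296 = 2526 + 3809 = 6335
Net migration: 40+ − 180 → 6155
→ [323, 464, 1573, 1730, 6155]
Total after period 4: 323 + 464 + 1573 + 1730 + 6155 = 10245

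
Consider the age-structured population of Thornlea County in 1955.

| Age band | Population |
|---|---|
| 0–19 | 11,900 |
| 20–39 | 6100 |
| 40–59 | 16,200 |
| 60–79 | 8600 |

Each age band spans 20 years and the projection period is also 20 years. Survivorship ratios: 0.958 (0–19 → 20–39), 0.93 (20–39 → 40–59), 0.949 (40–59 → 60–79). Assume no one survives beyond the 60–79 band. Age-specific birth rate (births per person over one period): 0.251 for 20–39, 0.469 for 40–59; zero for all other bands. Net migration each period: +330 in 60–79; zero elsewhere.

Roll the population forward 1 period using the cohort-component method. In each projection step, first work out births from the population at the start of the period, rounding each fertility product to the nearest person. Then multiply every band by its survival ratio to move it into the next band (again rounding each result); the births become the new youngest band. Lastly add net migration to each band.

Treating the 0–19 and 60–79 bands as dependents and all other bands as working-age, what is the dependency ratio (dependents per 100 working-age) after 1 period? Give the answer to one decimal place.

— Period 1 —
Births: 6100 × 0.251 = 1531, 16200 × 0.469 = 7598 — total 9129
20–39: 11900 × 0.958 = 11400
40–59: 6100 × 0.93 = 5673
60–79: 16200 × 0.949 = 15374
Net migration: 60–79 + 330 → 15704
Giving 9129 / 11400 / 5673 / 15704.
Dependents (band 0–19 + band 60–79) = 9129 + 15704 = 24833; working-age = 17073; ratio = 24833/17073 × 100 = 145.5

145.5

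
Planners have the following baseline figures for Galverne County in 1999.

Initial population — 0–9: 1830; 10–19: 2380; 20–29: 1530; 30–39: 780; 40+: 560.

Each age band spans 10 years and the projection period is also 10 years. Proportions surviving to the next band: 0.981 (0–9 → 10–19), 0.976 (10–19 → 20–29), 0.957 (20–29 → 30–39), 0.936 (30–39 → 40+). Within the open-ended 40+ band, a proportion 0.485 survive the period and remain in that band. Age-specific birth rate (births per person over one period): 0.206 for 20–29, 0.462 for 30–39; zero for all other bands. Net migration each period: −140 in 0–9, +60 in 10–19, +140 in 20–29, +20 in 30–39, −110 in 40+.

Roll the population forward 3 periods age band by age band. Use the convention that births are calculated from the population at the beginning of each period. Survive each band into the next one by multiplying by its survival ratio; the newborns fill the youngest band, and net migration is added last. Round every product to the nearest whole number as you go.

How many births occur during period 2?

After projecting period 1:
Births: 1530 × 0.206 = 315  |  780 × 0.462 = 360 ⇒ total 675
10–19: 1830 × 0.981 = 1795
20–29: 2380 × 0.976 = 2323
30–39: 1530 × 0.957 = 1464
40+: 780 × 0.936 + 560 × 0.485 = 730 + 272 = 1002
Net migration: 0–9 − 140 → 535; 10–19 + 60 → 1855; 20–29 + 140 → 2463; 30–39 + 20 → 1484; 40+ − 110 → 892
End of period: [535, 1855, 2463, 1484, 892]
After projecting period 2:
Births: 2463 × 0.206 = 507  |  1484 × 0.462 = 686 ⇒ total 1193
10–19: 535 × 0.981 = 525
20–29: 1855 × 0.976 = 1810
30–39: 2463 × 0.957 = 2357
40+: 1484 × 0.936 + 892 × 0.485 = 1389 + 433 = 1822
Net migration: 0–9 − 140 → 1053; 10–19 + 60 → 585; 20–29 + 140 → 1950; 30–39 + 20 → 2377; 40+ − 110 → 1712
End of period: [1053, 585, 1950, 2377, 1712]

1193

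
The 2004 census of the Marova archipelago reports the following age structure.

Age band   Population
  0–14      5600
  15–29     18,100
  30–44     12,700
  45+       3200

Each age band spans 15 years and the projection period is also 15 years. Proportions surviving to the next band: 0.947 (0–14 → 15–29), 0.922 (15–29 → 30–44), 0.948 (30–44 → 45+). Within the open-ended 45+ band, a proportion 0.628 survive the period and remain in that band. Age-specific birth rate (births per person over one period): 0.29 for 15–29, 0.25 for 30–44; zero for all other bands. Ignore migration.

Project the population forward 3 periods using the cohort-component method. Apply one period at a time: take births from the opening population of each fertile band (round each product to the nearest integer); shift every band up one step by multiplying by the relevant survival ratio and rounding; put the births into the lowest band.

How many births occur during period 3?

Period 1.
Births: 18100 × 0.29 = 5249 ; 12700 × 0.25 = 3175 ⇒ total 8424
15–29: 5600 × 0.947 = 5303
30–44: 18100 × 0.922 = 16688
45+: 12700 × 0.948 + 3200 × 0.628 = 12040 + 2010 = 14050
Population now: 0–14=8424, 15–29=5303, 30–44=16688, 45+=14050
Period 2.
Births: 5303 × 0.29 = 1538 ; 16688 × 0.25 = 4172 ⇒ total 5710
15–29: 8424 × 0.947 = 7978
30–44: 5303 × 0.922 = 4889
45+: 16688 × 0.948 + 14050 × 0.628 = 15820 + 8823 = 24643
Population now: 0–14=5710, 15–29=7978, 30–44=4889, 45+=24643
Period 3.
Births: 7978 × 0.29 = 2314 ; 4889 × 0.25 = 1222 ⇒ total 3536
15–29: 5710 × 0.947 = 5407
30–44: 7978 × 0.922 = 7356
45+: 4889 × 0.948 + 24643 × 0.628 = 4635 + 15476 = 20111
Population now: 0–14=3536, 15–29=5407, 30–44=7356, 45+=20111

3536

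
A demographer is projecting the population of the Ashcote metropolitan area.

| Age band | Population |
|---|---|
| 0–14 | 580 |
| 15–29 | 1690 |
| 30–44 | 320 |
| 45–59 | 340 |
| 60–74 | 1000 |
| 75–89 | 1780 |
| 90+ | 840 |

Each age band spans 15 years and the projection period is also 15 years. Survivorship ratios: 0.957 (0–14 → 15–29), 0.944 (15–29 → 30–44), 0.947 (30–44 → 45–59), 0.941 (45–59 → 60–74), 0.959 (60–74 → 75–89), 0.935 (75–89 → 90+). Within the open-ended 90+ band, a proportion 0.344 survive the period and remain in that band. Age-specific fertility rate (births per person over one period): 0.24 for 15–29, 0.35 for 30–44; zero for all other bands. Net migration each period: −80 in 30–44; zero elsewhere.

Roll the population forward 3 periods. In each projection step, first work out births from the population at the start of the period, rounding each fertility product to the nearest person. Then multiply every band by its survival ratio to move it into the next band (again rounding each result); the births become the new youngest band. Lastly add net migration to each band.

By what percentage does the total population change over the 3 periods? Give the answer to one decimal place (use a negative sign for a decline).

-36.4

Let band 1 be 0–14 through band 7 = 90+.
Period 1.
Births: 1690 * 0.24 = 406, 320 * 0.35 = 112 ⇒ total 518
Band 2: 580 * 0.957 = 555
Band 3: 1690 * 0.944 = 1595
Band 4: 320 * 0.947 = 303
Band 5: 340 * 0.941 = 320
Band 6: 1000 * 0.959 = 959
Band 7: 1780 * 0.935 + 840 * 0.344 = 1664 + 289 = 1953
Net migration: Band 3 − 80 → 1515
End of period: [518, 555, 1515, 303, 320, 959, 1953]
Period 2.
Births: 555 * 0.24 = 133, 1515 * 0.35 = 530 ⇒ total 663
Band 2: 518 * 0.957 = 496
Band 3: 555 * 0.944 = 524
Band 4: 1515 * 0.947 = 1435
Band 5: 303 * 0.941 = 285
Band 6: 320 * 0.959 = 307
Band 7: 959 * 0.935 + 1953 * 0.344 = 897 + 672 = 1569
Net migration: Band 3 − 80 → 444
End of period: [663, 496, 444, 1435, 285, 307, 1569]
Period 3.
Births: 496 * 0.24 = 119, 444 * 0.35 = 155 ⇒ total 274
Band 2: 663 * 0.957 = 634
Band 3: 496 * 0.944 = 468
Band 4: 444 * 0.947 = 420
Band 5: 1435 * 0.941 = 1350
Band 6: 285 * 0.959 = 273
Band 7: 307 * 0.935 + 1569 * 0.344 = 287 + 540 = 827
Net migration: Band 3 − 80 → 388
End of period: [274, 634, 388, 420, 1350, 273, 827]
Total: 6550 → 4166; change = -2384; percentage change = -36.4%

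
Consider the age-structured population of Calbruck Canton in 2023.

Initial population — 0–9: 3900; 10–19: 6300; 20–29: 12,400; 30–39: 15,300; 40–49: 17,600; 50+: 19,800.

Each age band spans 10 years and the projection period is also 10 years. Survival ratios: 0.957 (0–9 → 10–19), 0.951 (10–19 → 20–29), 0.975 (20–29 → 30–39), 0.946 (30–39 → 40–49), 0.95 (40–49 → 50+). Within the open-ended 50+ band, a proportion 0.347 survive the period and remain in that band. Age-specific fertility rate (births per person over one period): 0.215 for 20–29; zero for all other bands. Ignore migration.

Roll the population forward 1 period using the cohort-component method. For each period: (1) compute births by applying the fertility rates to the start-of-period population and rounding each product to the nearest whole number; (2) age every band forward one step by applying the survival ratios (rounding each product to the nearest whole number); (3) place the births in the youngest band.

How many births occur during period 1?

2666

— Period 1 —
Births: 12400 × 0.215 = 2666
10–19: 3900 × 0.957 = 3732
20–29: 6300 × 0.951 = 5991
30–39: 12400 × 0.975 = 12090
40–49: 15300 × 0.946 = 14474
50+: 17600 × 0.95 + 19800 × 0.347 = 16720 + 6871 = 23591
End of period: [2666, 3732, 5991, 12090, 14474, 23591]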